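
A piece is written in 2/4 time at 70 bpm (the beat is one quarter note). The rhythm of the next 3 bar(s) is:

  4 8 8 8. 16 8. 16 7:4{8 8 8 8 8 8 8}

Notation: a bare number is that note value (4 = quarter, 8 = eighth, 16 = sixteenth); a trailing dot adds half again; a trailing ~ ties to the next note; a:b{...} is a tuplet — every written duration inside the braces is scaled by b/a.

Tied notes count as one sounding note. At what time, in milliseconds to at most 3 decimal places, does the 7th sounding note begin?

1. 0.0ms @ 0 + 857.143ms (1)
2. 857.143ms @ 1 + 428.571ms (1/2)
3. 1285.714ms @ 3/2 + 428.571ms (1/2)
4. 1714.286ms @ 2 + 642.857ms (3/4)
5. 2357.143ms @ 11/4 + 214.286ms (1/4)
6. 2571.429ms @ 3 + 642.857ms (3/4)
7. 3214.286ms @ 15/4 + 214.286ms (1/4)
8. 3428.571ms @ 4 + 244.898ms (2/7)
9. 3673.469ms @ 30/7 + 244.898ms (2/7)
10. 3918.367ms @ 32/7 + 244.898ms (2/7)
11. 4163.265ms @ 34/7 + 244.898ms (2/7)
12. 4408.163ms @ 36/7 + 244.898ms (2/7)
13. 4653.061ms @ 38/7 + 244.898ms (2/7)
14. 4897.959ms @ 40/7 + 244.898ms (2/7)

note 7 onset = 15/4b = 3214.286ms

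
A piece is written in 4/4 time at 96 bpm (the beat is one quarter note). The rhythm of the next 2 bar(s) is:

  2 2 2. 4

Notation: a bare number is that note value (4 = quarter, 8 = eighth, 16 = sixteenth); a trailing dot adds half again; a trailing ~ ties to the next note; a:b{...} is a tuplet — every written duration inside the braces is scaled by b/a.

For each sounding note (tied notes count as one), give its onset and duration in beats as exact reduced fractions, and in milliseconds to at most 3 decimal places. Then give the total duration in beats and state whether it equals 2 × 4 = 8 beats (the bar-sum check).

1) 0.0ms=0b +1250.0ms=2b
2) 1250.0ms=2b +1250.0ms=2b
3) 2500.0ms=4b +1875.0ms=3b
4) 4375.0ms=7b +625.0ms=1b
Σ=8b of 8 (96bpm 4/4) — PASS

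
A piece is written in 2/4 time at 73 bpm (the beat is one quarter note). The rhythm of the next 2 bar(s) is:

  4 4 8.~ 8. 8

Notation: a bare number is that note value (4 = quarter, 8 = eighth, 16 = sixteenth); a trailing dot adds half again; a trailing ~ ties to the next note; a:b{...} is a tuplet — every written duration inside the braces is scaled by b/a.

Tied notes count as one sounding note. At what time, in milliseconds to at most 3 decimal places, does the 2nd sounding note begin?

note 2 onset = 1b = 821.918ms

1. 0.0ms @ 0 + 821.918ms (1)
2. 821.918ms @ 1 + 821.918ms (1)
3. 1643.836ms @ 2 + 1232.877ms (3/2)
4. 2876.712ms @ 7/2 + 410.959ms (1/2)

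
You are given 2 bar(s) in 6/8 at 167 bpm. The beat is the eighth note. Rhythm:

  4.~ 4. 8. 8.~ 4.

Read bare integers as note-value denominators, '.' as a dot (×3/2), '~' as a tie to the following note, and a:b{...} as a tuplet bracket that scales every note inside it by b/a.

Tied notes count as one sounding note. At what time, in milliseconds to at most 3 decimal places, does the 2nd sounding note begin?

1. 0.0ms @ 0 + 2155.689ms (6)
2. 2155.689ms @ 6 + 538.922ms (3/2)
3. 2694.611ms @ 15/2 + 1616.766ms (9/2)

note 2 onset = 6b = 2155.689ms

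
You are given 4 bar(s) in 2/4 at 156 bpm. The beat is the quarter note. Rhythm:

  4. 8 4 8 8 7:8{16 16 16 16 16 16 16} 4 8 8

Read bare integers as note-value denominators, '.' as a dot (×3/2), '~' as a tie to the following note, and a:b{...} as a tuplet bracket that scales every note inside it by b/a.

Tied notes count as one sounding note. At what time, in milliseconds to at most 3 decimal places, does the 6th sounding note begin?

note 6 onset = 4b = 1538.462ms

1. 0.0ms @ 0 + 576.923ms (3/2)
2. 576.923ms @ 3/2 + 192.308ms (1/2)
3. 769.231ms @ 2 + 384.615ms (1)
4. 1153.846ms @ 3 + 192.308ms (1/2)
5. 1346.154ms @ 7/2 + 192.308ms (1/2)
6. 1538.462ms @ 4 + 109.89ms (2/7)
7. 1648.352ms @ 30/7 + 109.89ms (2/7)
8. 1758.242ms @ 32/7 + 109.89ms (2/7)
9. 1868.132ms @ 34/7 + 109.89ms (2/7)
10. 1978.022ms @ 36/7 + 109.89ms (2/7)
11. 2087.912ms @ 38/7 + 109.89ms (2/7)
12. 2197.802ms @ 40/7 + 109.89ms (2/7)
13. 2307.692ms @ 6 + 384.615ms (1)
14. 2692.308ms @ 7 + 192.308ms (1/2)
15. 2884.615ms @ 15/2 + 192.308ms (1/2)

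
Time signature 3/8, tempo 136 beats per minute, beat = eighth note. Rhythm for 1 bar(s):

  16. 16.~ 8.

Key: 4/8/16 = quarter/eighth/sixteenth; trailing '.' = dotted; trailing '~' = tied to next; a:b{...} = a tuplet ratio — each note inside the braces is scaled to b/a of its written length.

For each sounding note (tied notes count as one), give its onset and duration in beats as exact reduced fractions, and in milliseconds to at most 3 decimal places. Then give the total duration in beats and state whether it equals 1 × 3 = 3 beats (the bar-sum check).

1) 0.0ms=0b +330.882ms=3/4b
2) 330.882ms=3/4b +992.647ms=9/4b
Σ=3b of 3 (136bpm 3/8) — PASS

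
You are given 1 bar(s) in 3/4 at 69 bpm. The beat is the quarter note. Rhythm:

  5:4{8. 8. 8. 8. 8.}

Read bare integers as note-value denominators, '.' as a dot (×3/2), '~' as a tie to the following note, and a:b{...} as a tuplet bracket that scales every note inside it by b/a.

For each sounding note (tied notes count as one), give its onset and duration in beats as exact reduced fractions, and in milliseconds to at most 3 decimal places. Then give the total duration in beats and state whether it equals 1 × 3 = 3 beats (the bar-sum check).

1) 0.0ms=0b +521.739ms=3/5b
2) 521.739ms=3/5b +521.739ms=3/5b
3) 1043.478ms=6/5b +521.739ms=3/5b
4) 1565.217ms=9/5b +521.739ms=3/5b
5) 2086.957ms=12/5b +521.739ms=3/5b
Σ=3b of 3 (69bpm 3/4) — PASS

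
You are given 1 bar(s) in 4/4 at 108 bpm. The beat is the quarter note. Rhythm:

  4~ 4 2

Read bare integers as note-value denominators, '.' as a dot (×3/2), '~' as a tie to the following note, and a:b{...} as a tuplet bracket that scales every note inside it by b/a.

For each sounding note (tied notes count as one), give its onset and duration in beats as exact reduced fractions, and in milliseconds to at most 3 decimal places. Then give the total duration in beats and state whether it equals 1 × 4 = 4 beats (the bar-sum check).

1) 0.0ms=0b +1111.111ms=2b
2) 1111.111ms=2b +1111.111ms=2b
Σ=4b of 4 (108bpm 4/4) — PASS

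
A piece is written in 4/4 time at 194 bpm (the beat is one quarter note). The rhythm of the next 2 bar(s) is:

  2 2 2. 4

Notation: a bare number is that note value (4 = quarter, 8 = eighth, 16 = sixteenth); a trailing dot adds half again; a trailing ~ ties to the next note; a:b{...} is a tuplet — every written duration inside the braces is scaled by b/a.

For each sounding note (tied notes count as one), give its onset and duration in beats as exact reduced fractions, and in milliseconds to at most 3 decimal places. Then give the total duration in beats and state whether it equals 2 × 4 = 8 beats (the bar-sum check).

1) 0.0ms=0b +618.557ms=2b
2) 618.557ms=2b +618.557ms=2b
3) 1237.113ms=4b +927.835ms=3b
4) 2164.948ms=7b +309.278ms=1b
Σ=8b of 8 (194bpm 4/4) — PASS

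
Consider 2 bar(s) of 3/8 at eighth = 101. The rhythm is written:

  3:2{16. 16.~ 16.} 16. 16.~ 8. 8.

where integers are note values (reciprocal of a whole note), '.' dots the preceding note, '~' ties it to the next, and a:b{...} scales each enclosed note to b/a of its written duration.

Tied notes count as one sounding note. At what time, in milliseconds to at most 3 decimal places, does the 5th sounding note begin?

note 5 onset = 9/2b = 2673.267ms

1. 0.0ms @ 0 + 297.03ms (1/2)
2. 297.03ms @ 1/2 + 594.059ms (1)
3. 891.089ms @ 3/2 + 445.545ms (3/4)
4. 1336.634ms @ 9/4 + 1336.634ms (9/4)
5. 2673.267ms @ 9/2 + 891.089ms (3/2)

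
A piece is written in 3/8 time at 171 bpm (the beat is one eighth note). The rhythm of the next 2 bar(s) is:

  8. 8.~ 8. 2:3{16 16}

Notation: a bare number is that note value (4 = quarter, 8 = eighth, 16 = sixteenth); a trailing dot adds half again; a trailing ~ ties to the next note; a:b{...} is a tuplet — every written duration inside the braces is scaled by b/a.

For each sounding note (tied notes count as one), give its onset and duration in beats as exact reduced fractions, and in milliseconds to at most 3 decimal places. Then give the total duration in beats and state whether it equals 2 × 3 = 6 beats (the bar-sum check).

1) 0.0ms=0b +526.316ms=3/2b
2) 526.316ms=3/2b +1052.632ms=3b
3) 1578.947ms=9/2b +263.158ms=3/4b
4) 1842.105ms=21/4b +263.158ms=3/4b
Σ=6b of 6 (171bpm 3/8) — PASS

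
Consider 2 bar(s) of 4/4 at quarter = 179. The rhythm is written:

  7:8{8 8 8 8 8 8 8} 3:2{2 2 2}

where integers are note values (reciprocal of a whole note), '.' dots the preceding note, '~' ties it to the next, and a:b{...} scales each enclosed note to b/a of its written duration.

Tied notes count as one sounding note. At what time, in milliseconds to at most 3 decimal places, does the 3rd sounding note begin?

1. 0.0ms @ 0 + 191.54ms (4/7)
2. 191.54ms @ 4/7 + 191.54ms (4/7)
3. 383.081ms @ 8/7 + 191.54ms (4/7)
4. 574.621ms @ 12/7 + 191.54ms (4/7)
5. 766.161ms @ 16/7 + 191.54ms (4/7)
6. 957.702ms @ 20/7 + 191.54ms (4/7)
7. 1149.242ms @ 24/7 + 191.54ms (4/7)
8. 1340.782ms @ 4 + 446.927ms (4/3)
9. 1787.709ms @ 16/3 + 446.927ms (4/3)
10. 2234.637ms @ 20/3 + 446.927ms (4/3)

note 3 onset = 8/7b = 383.081ms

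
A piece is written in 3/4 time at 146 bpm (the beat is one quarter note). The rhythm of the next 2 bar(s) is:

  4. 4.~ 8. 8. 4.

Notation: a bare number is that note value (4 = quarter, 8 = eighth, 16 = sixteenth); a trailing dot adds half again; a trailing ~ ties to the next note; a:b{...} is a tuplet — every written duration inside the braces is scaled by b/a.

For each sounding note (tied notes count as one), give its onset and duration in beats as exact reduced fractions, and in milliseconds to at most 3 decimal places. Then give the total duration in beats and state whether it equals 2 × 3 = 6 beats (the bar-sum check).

1) 0.0ms=0b +616.438ms=3/2b
2) 616.438ms=3/2b +924.658ms=9/4b
3) 1541.096ms=15/4b +308.219ms=3/4b
4) 1849.315ms=9/2b +616.438ms=3/2b
Σ=6b of 6 (146bpm 3/4) — PASS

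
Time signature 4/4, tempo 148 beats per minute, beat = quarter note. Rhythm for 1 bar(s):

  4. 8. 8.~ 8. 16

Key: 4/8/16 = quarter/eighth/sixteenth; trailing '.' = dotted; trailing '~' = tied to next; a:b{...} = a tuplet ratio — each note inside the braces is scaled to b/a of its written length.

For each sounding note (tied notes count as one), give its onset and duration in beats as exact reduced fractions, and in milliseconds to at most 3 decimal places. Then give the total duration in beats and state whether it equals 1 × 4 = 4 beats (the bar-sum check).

1) 0.0ms=0b +608.108ms=3/2b
2) 608.108ms=3/2b +304.054ms=3/4b
3) 912.162ms=9/4b +608.108ms=3/2b
4) 1520.27ms=15/4b +101.351ms=1/4b
Σ=4b of 4 (148bpm 4/4) — PASS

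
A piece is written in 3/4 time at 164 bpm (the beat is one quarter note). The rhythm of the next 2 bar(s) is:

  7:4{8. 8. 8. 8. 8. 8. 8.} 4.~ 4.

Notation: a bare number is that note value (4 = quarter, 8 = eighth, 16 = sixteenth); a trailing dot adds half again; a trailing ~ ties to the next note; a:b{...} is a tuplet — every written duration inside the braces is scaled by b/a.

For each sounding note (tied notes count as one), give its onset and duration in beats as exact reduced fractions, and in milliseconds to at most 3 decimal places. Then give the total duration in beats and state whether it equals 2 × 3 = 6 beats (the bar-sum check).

1) 0.0ms=0b +156.794ms=3/7b
2) 156.794ms=3/7b +156.794ms=3/7b
3) 313.589ms=6/7b +156.794ms=3/7b
4) 470.383ms=9/7b +156.794ms=3/7b
5) 627.178ms=12/7b +156.794ms=3/7b
6) 783.972ms=15/7b +156.794ms=3/7b
7) 940.767ms=18/7b +156.794ms=3/7b
8) 1097.561ms=3b +1097.561ms=3b
Σ=6b of 6 (164bpm 3/4) — PASS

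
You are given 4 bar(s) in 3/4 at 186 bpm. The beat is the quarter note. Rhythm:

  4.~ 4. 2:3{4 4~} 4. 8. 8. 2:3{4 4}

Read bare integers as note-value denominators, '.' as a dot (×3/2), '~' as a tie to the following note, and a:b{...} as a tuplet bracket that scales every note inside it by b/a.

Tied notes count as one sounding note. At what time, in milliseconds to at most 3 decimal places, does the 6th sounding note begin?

note 6 onset = 9b = 2903.226ms

1. 0.0ms @ 0 + 967.742ms (3)
2. 967.742ms @ 3 + 483.871ms (3/2)
3. 1451.613ms @ 9/2 + 967.742ms (3)
4. 2419.355ms @ 15/2 + 241.935ms (3/4)
5. 2661.29ms @ 33/4 + 241.935ms (3/4)
6. 2903.226ms @ 9 + 483.871ms (3/2)
7. 3387.097ms @ 21/2 + 483.871ms (3/2)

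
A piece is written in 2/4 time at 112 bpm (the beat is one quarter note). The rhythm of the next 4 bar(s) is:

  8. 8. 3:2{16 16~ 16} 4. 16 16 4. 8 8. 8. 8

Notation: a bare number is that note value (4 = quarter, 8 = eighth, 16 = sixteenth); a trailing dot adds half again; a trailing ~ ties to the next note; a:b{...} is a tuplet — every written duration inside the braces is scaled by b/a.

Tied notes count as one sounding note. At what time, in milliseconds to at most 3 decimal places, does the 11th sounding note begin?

1. 0.0ms @ 0 + 401.786ms (3/4)
2. 401.786ms @ 3/4 + 401.786ms (3/4)
3. 803.571ms @ 3/2 + 89.286ms (1/6)
4. 892.857ms @ 5/3 + 178.571ms (1/3)
5. 1071.429ms @ 2 + 803.571ms (3/2)
6. 1875.0ms @ 7/2 + 133.929ms (1/4)
7. 2008.929ms @ 15/4 + 133.929ms (1/4)
8. 2142.857ms @ 4 + 803.571ms (3/2)
9. 2946.429ms @ 11/2 + 267.857ms (1/2)
10. 3214.286ms @ 6 + 401.786ms (3/4)
11. 3616.071ms @ 27/4 + 401.786ms (3/4)
12. 4017.857ms @ 15/2 + 267.857ms (1/2)

note 11 onset = 27/4b = 3616.071ms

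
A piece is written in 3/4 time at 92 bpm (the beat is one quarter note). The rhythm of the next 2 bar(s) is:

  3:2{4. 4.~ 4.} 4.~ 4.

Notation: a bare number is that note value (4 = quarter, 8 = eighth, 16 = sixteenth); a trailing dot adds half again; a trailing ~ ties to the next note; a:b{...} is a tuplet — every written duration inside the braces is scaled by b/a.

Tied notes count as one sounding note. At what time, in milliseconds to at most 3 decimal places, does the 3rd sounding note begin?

note 3 onset = 3b = 1956.522ms

1. 0.0ms @ 0 + 652.174ms (1)
2. 652.174ms @ 1 + 1304.348ms (2)
3. 1956.522ms @ 3 + 1956.522ms (3)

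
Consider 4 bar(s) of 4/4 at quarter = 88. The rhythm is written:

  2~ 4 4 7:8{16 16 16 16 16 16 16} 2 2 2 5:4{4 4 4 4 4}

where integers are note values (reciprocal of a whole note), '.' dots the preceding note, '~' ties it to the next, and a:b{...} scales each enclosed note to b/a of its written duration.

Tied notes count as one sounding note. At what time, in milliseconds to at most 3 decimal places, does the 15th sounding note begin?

note 15 onset = 68/5b = 9272.727ms

1. 0.0ms @ 0 + 2045.455ms (3)
2. 2045.455ms @ 3 + 681.818ms (1)
3. 2727.273ms @ 4 + 194.805ms (2/7)
4. 2922.078ms @ 30/7 + 194.805ms (2/7)
5. 3116.883ms @ 32/7 + 194.805ms (2/7)
6. 3311.688ms @ 34/7 + 194.805ms (2/7)
7. 3506.494ms @ 36/7 + 194.805ms (2/7)
8. 3701.299ms @ 38/7 + 194.805ms (2/7)
9. 3896.104ms @ 40/7 + 194.805ms (2/7)
10. 4090.909ms @ 6 + 1363.636ms (2)
11. 5454.545ms @ 8 + 1363.636ms (2)
12. 6818.182ms @ 10 + 1363.636ms (2)
13. 8181.818ms @ 12 + 545.455ms (4/5)
14. 8727.273ms @ 64/5 + 545.455ms (4/5)
15. 9272.727ms @ 68/5 + 545.455ms (4/5)
16. 9818.182ms @ 72/5 + 545.455ms (4/5)
17. 10363.636ms @ 76/5 + 545.455ms (4/5)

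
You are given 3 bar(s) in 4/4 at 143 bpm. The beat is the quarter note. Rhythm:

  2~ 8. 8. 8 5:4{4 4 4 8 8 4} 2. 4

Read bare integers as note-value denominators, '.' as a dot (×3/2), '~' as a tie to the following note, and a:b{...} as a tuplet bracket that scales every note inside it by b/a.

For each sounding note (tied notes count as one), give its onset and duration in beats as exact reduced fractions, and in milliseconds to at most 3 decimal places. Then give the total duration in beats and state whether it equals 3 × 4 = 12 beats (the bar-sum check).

1) 0.0ms=0b +1153.846ms=11/4b
2) 1153.846ms=11/4b +314.685ms=3/4b
3) 1468.531ms=7/2b +209.79ms=1/2b
4) 1678.322ms=4b +335.664ms=4/5b
5) 2013.986ms=24/5b +335.664ms=4/5b
6) 2349.65ms=28/5b +335.664ms=4/5b
7) 2685.315ms=32/5b +167.832ms=2/5b
8) 2853.147ms=34/5b +167.832ms=2/5b
9) 3020.979ms=36/5b +335.664ms=4/5b
10) 3356.643ms=8b +1258.741ms=3b
11) 4615.385ms=11b +419.58ms=1b
Σ=12b of 12 (143bpm 4/4) — PASS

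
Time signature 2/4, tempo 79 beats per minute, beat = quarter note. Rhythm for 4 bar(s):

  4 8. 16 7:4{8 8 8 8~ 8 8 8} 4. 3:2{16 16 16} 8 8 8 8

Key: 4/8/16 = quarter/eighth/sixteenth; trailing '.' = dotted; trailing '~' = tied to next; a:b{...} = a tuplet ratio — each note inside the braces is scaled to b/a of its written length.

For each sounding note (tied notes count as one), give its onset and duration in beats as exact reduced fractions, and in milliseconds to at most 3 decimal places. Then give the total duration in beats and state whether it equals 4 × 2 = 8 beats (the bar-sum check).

1) 0.0ms=0b +759.494ms=1b
2) 759.494ms=1b +569.62ms=3/4b
3) 1329.114ms=7/4b +189.873ms=1/4b
4) 1518.987ms=2b +216.998ms=2/7b
5) 1735.986ms=16/7b +216.998ms=2/7b
6) 1952.984ms=18/7b +216.998ms=2/7b
7) 2169.982ms=20/7b +433.996ms=4/7b
8) 2603.978ms=24/7b +216.998ms=2/7b
9) 2820.976ms=26/7b +216.998ms=2/7b
10) 3037.975ms=4b +1139.241ms=3/2b
11) 4177.215ms=11/2b +126.582ms=1/6b
12) 4303.797ms=17/3b +126.582ms=1/6b
13) 4430.38ms=35/6b +126.582ms=1/6b
14) 4556.962ms=6b +379.747ms=1/2b
15) 4936.709ms=13/2b +379.747ms=1/2b
16) 5316.456ms=7b +379.747ms=1/2b
17) 5696.203ms=15/2b +379.747ms=1/2b
Σ=8b of 8 (79bpm 2/4) — PASS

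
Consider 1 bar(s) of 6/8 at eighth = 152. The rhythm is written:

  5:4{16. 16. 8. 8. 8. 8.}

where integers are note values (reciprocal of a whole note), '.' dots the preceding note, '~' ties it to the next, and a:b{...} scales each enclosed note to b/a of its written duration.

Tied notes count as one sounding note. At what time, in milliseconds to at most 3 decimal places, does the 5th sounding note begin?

1. 0.0ms @ 0 + 236.842ms (3/5)
2. 236.842ms @ 3/5 + 236.842ms (3/5)
3. 473.684ms @ 6/5 + 473.684ms (6/5)
4. 947.368ms @ 12/5 + 473.684ms (6/5)
5. 1421.053ms @ 18/5 + 473.684ms (6/5)
6. 1894.737ms @ 24/5 + 473.684ms (6/5)

note 5 onset = 18/5b = 1421.053ms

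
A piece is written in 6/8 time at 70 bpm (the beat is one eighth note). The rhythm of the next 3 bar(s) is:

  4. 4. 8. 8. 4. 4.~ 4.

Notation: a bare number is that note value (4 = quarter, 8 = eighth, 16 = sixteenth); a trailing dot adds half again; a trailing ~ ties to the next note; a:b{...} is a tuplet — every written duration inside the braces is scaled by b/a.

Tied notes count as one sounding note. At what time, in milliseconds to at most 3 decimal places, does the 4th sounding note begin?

1. 0.0ms @ 0 + 2571.429ms (3)
2. 2571.429ms @ 3 + 2571.429ms (3)
3. 5142.857ms @ 6 + 1285.714ms (3/2)
4. 6428.571ms @ 15/2 + 1285.714ms (3/2)
5. 7714.286ms @ 9 + 2571.429ms (3)
6. 10285.714ms @ 12 + 5142.857ms (6)

note 4 onset = 15/2b = 6428.571ms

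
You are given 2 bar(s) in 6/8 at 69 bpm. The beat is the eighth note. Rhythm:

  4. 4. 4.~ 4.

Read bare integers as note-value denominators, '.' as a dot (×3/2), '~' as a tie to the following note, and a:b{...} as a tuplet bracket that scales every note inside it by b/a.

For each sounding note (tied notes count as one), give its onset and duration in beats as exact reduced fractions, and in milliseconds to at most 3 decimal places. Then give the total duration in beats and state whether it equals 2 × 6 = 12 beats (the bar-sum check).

1) 0.0ms=0b +2608.696ms=3b
2) 2608.696ms=3b +2608.696ms=3b
3) 5217.391ms=6b +5217.391ms=6b
Σ=12b of 12 (69bpm 6/8) — PASS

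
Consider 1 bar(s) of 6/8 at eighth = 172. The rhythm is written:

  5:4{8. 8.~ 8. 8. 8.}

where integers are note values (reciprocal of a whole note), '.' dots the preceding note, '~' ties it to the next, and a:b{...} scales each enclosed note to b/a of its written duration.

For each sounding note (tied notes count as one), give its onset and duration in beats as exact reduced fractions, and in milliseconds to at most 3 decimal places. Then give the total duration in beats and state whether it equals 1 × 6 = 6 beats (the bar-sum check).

1) 0.0ms=0b +418.605ms=6/5b
2) 418.605ms=6/5b +837.209ms=12/5b
3) 1255.814ms=18/5b +418.605ms=6/5b
4) 1674.419ms=24/5b +418.605ms=6/5b
Σ=6b of 6 (172bpm 6/8) — PASS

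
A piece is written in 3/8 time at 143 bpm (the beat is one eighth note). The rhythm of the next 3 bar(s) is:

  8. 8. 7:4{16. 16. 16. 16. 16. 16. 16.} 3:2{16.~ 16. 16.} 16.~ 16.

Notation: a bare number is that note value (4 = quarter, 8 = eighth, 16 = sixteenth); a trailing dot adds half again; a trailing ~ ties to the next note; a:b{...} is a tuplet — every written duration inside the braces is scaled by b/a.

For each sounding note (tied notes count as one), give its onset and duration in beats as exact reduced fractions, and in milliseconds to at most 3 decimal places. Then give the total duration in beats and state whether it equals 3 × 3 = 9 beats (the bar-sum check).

1) 0.0ms=0b +629.371ms=3/2b
2) 629.371ms=3/2b +629.371ms=3/2b
3) 1258.741ms=3b +179.82ms=3/7b
4) 1438.561ms=24/7b +179.82ms=3/7b
5) 1618.382ms=27/7b +179.82ms=3/7b
6) 1798.202ms=30/7b +179.82ms=3/7b
7) 1978.022ms=33/7b +179.82ms=3/7b
8) 2157.842ms=36/7b +179.82ms=3/7b
9) 2337.662ms=39/7b +179.82ms=3/7b
10) 2517.483ms=6b +419.58ms=1b
11) 2937.063ms=7b +209.79ms=1/2b
12) 3146.853ms=15/2b +629.371ms=3/2b
Σ=9b of 9 (143bpm 3/8) — PASS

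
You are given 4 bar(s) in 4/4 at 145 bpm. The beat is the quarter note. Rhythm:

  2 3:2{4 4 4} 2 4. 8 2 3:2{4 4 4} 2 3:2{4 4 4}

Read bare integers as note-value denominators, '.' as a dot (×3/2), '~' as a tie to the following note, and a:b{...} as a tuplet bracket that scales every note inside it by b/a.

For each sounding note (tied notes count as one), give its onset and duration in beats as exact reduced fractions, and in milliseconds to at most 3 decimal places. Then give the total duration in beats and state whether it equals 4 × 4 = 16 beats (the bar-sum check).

1) 0.0ms=0b +827.586ms=2b
2) 827.586ms=2b +275.862ms=2/3b
3) 1103.448ms=8/3b +275.862ms=2/3b
4) 1379.31ms=10/3b +275.862ms=2/3b
5) 1655.172ms=4b +827.586ms=2b
6) 2482.759ms=6b +620.69ms=3/2b
7) 3103.448ms=15/2b +206.897ms=1/2b
8) 3310.345ms=8b +827.586ms=2b
9) 4137.931ms=10b +275.862ms=2/3b
10) 4413.793ms=32/3b +275.862ms=2/3b
11) 4689.655ms=34/3b +275.862ms=2/3b
12) 4965.517ms=12b +827.586ms=2b
13) 5793.103ms=14b +275.862ms=2/3b
14) 6068.966ms=44/3b +275.862ms=2/3b
15) 6344.828ms=46/3b +275.862ms=2/3b
Σ=16b of 16 (145bpm 4/4) — PASS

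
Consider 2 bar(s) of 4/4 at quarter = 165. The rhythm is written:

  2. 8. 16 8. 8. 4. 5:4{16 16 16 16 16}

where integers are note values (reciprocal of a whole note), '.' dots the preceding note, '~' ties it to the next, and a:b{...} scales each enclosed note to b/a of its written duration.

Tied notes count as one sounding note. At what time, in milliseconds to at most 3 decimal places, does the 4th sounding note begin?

1. 0.0ms @ 0 + 1090.909ms (3)
2. 1090.909ms @ 3 + 272.727ms (3/4)
3. 1363.636ms @ 15/4 + 90.909ms (1/4)
4. 1454.545ms @ 4 + 272.727ms (3/4)
5. 1727.273ms @ 19/4 + 272.727ms (3/4)
6. 2000.0ms @ 11/2 + 545.455ms (3/2)
7. 2545.455ms @ 7 + 72.727ms (1/5)
8. 2618.182ms @ 36/5 + 72.727ms (1/5)
9. 2690.909ms @ 37/5 + 72.727ms (1/5)
10. 2763.636ms @ 38/5 + 72.727ms (1/5)
11. 2836.364ms @ 39/5 + 72.727ms (1/5)

note 4 onset = 4b = 1454.545ms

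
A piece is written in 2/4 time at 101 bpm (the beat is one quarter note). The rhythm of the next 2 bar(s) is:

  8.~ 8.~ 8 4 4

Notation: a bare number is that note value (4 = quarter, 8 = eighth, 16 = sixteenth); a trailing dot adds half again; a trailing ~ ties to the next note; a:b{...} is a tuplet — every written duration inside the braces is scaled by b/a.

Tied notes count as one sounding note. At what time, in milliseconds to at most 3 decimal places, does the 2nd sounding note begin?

1. 0.0ms @ 0 + 1188.119ms (2)
2. 1188.119ms @ 2 + 594.059ms (1)
3. 1782.178ms @ 3 + 594.059ms (1)

note 2 onset = 2b = 1188.119ms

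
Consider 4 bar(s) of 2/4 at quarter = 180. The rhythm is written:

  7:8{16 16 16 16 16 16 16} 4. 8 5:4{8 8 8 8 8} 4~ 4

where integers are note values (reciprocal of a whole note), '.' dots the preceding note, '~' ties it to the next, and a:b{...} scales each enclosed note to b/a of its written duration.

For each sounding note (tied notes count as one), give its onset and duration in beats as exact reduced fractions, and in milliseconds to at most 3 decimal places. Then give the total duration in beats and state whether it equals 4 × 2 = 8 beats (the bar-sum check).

1) 0.0ms=0b +95.238ms=2/7b
2) 95.238ms=2/7b +95.238ms=2/7b
3) 190.476ms=4/7b +95.238ms=2/7b
4) 285.714ms=6/7b +95.238ms=2/7b
5) 380.952ms=8/7b +95.238ms=2/7b
6) 476.19ms=10/7b +95.238ms=2/7b
7) 571.429ms=12/7b +95.238ms=2/7b
8) 666.667ms=2b +500.0ms=3/2b
9) 1166.667ms=7/2b +166.667ms=1/2b
10) 1333.333ms=4b +133.333ms=2/5b
11) 1466.667ms=22/5b +133.333ms=2/5b
12) 1600.0ms=24/5b +133.333ms=2/5b
13) 1733.333ms=26/5b +133.333ms=2/5b
14) 1866.667ms=28/5b +133.333ms=2/5b
15) 2000.0ms=6b +666.667ms=2b
Σ=8b of 8 (180bpm 2/4) — PASS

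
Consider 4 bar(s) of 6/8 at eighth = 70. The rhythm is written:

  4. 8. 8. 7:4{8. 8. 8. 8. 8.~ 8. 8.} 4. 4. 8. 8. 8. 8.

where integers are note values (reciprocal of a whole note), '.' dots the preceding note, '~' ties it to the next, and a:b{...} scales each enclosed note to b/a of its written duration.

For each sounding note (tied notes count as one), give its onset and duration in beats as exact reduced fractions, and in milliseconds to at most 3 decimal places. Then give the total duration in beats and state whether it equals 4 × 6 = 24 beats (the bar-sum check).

1) 0.0ms=0b +2571.429ms=3b
2) 2571.429ms=3b +1285.714ms=3/2b
3) 3857.143ms=9/2b +1285.714ms=3/2b
4) 5142.857ms=6b +734.694ms=6/7b
5) 5877.551ms=48/7b +734.694ms=6/7b
6) 6612.245ms=54/7b +734.694ms=6/7b
7) 7346.939ms=60/7b +734.694ms=6/7b
8) 8081.633ms=66/7b +1469.388ms=12/7b
9) 9551.02ms=78/7b +734.694ms=6/7b
10) 10285.714ms=12b +2571.429ms=3b
11) 12857.143ms=15b +2571.429ms=3b
12) 15428.571ms=18b +1285.714ms=3/2b
13) 16714.286ms=39/2b +1285.714ms=3/2b
14) 18000.0ms=21b +1285.714ms=3/2b
15) 19285.714ms=45/2b +1285.714ms=3/2b
Σ=24b of 24 (70bpm 6/8) — PASS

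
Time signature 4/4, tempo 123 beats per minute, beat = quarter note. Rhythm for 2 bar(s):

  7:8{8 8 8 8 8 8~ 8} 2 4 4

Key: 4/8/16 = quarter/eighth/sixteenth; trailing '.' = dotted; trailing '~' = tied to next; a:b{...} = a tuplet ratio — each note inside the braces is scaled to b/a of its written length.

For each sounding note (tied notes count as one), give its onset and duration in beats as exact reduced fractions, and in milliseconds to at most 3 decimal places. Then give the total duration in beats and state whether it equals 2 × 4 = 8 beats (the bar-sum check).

1) 0.0ms=0b +278.746ms=4/7b
2) 278.746ms=4/7b +278.746ms=4/7b
3) 557.491ms=8/7b +278.746ms=4/7b
4) 836.237ms=12/7b +278.746ms=4/7b
5) 1114.983ms=16/7b +278.746ms=4/7b
6) 1393.728ms=20/7b +557.491ms=8/7b
7) 1951.22ms=4b +975.61ms=2b
8) 2926.829ms=6b +487.805ms=1b
9) 3414.634ms=7b +487.805ms=1b
Σ=8b of 8 (123bpm 4/4) — PASS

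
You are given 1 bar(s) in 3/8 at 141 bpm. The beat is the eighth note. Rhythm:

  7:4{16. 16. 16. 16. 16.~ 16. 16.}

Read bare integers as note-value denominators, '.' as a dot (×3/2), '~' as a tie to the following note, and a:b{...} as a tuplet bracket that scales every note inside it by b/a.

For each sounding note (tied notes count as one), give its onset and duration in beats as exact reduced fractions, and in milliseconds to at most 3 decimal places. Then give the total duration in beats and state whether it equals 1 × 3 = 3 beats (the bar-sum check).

1) 0.0ms=0b +182.371ms=3/7b
2) 182.371ms=3/7b +182.371ms=3/7b
3) 364.742ms=6/7b +182.371ms=3/7b
4) 547.112ms=9/7b +182.371ms=3/7b
5) 729.483ms=12/7b +364.742ms=6/7b
6) 1094.225ms=18/7b +182.371ms=3/7b
Σ=3b of 3 (141bpm 3/8) — PASS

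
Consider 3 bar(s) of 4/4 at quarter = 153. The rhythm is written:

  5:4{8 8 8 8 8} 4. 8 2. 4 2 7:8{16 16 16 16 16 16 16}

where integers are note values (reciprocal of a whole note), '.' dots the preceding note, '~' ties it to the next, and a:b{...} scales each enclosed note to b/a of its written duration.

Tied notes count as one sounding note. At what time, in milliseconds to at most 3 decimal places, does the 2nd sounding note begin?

1. 0.0ms @ 0 + 156.863ms (2/5)
2. 156.863ms @ 2/5 + 156.863ms (2/5)
3. 313.725ms @ 4/5 + 156.863ms (2/5)
4. 470.588ms @ 6/5 + 156.863ms (2/5)
5. 627.451ms @ 8/5 + 156.863ms (2/5)
6. 784.314ms @ 2 + 588.235ms (3/2)
7. 1372.549ms @ 7/2 + 196.078ms (1/2)
8. 1568.627ms @ 4 + 1176.471ms (3)
9. 2745.098ms @ 7 + 392.157ms (1)
10. 3137.255ms @ 8 + 784.314ms (2)
11. 3921.569ms @ 10 + 112.045ms (2/7)
12. 4033.613ms @ 72/7 + 112.045ms (2/7)
13. 4145.658ms @ 74/7 + 112.045ms (2/7)
14. 4257.703ms @ 76/7 + 112.045ms (2/7)
15. 4369.748ms @ 78/7 + 112.045ms (2/7)
16. 4481.793ms @ 80/7 + 112.045ms (2/7)
17. 4593.838ms @ 82/7 + 112.045ms (2/7)

note 2 onset = 2/5b = 156.863ms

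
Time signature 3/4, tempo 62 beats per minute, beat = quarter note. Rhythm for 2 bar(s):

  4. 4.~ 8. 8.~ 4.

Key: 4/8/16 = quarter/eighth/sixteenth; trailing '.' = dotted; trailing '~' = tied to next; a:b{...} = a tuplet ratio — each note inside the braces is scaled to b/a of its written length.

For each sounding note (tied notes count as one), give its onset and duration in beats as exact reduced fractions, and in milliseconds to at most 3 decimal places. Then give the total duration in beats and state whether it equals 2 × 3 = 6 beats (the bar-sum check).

1) 0.0ms=0b +1451.613ms=3/2b
2) 1451.613ms=3/2b +2177.419ms=9/4b
3) 3629.032ms=15/4b +2177.419ms=9/4b
Σ=6b of 6 (62bpm 3/4) — PASS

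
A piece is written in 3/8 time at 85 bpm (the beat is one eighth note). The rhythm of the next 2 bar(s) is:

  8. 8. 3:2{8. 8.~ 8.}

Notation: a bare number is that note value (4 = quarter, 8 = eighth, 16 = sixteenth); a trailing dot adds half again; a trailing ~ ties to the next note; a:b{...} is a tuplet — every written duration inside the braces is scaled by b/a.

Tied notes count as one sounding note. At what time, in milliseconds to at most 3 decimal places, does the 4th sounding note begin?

note 4 onset = 4b = 2823.529ms

1. 0.0ms @ 0 + 1058.824ms (3/2)
2. 1058.824ms @ 3/2 + 1058.824ms (3/2)
3. 2117.647ms @ 3 + 705.882ms (1)
4. 2823.529ms @ 4 + 1411.765ms (2)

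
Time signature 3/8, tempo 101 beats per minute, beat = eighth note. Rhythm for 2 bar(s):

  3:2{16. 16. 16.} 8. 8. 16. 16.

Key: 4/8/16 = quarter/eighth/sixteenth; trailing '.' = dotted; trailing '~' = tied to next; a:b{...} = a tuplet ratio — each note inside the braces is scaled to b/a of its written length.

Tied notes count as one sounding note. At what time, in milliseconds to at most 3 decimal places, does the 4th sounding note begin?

note 4 onset = 3/2b = 891.089ms

1. 0.0ms @ 0 + 297.03ms (1/2)
2. 297.03ms @ 1/2 + 297.03ms (1/2)
3. 594.059ms @ 1 + 297.03ms (1/2)
4. 891.089ms @ 3/2 + 891.089ms (3/2)
5. 1782.178ms @ 3 + 891.089ms (3/2)
6. 2673.267ms @ 9/2 + 445.545ms (3/4)
7. 3118.812ms @ 21/4 + 445.545ms (3/4)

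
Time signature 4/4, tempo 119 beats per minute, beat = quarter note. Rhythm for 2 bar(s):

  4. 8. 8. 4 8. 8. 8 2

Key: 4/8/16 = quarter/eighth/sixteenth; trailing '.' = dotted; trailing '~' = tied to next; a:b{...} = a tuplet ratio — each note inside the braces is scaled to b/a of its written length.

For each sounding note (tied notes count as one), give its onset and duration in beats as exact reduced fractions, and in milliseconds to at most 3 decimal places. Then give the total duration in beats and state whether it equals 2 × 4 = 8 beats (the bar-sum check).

1) 0.0ms=0b +756.303ms=3/2b
2) 756.303ms=3/2b +378.151ms=3/4b
3) 1134.454ms=9/4b +378.151ms=3/4b
4) 1512.605ms=3b +504.202ms=1b
5) 2016.807ms=4b +378.151ms=3/4b
6) 2394.958ms=19/4b +378.151ms=3/4b
7) 2773.109ms=11/2b +252.101ms=1/2b
8) 3025.21ms=6b +1008.403ms=2b
Σ=8b of 8 (119bpm 4/4) — PASS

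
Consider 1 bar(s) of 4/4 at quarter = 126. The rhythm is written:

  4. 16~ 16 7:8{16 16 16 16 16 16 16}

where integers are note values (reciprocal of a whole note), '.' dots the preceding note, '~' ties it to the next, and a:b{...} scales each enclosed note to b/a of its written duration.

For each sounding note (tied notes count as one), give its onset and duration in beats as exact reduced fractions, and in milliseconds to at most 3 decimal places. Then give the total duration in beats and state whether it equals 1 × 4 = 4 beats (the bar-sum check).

1) 0.0ms=0b +714.286ms=3/2b
2) 714.286ms=3/2b +238.095ms=1/2b
3) 952.381ms=2b +136.054ms=2/7b
4) 1088.435ms=16/7b +136.054ms=2/7b
5) 1224.49ms=18/7b +136.054ms=2/7b
6) 1360.544ms=20/7b +136.054ms=2/7b
7) 1496.599ms=22/7b +136.054ms=2/7b
8) 1632.653ms=24/7b +136.054ms=2/7b
9) 1768.707ms=26/7b +136.054ms=2/7b
Σ=4b of 4 (126bpm 4/4) — PASS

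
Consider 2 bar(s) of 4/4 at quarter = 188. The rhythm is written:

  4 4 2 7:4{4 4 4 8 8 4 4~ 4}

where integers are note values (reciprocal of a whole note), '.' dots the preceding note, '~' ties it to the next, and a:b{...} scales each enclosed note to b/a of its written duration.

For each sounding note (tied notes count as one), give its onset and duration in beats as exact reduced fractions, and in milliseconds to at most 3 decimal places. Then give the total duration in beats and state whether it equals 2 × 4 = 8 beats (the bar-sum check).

1) 0.0ms=0b +319.149ms=1b
2) 319.149ms=1b +319.149ms=1b
3) 638.298ms=2b +638.298ms=2b
4) 1276.596ms=4b +182.371ms=4/7b
5) 1458.967ms=32/7b +182.371ms=4/7b
6) 1641.337ms=36/7b +182.371ms=4/7b
7) 1823.708ms=40/7b +91.185ms=2/7b
8) 1914.894ms=6b +91.185ms=2/7b
9) 2006.079ms=44/7b +182.371ms=4/7b
10) 2188.45ms=48/7b +364.742ms=8/7b
Σ=8b of 8 (188bpm 4/4) — PASS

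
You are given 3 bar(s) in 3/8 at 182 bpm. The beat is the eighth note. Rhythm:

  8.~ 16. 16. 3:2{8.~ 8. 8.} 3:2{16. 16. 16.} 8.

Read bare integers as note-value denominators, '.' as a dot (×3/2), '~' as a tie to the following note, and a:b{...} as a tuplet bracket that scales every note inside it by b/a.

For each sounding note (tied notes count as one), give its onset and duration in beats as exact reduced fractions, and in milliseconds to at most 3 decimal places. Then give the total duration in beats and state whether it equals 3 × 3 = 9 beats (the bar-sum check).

1) 0.0ms=0b +741.758ms=9/4b
2) 741.758ms=9/4b +247.253ms=3/4b
3) 989.011ms=3b +659.341ms=2b
4) 1648.352ms=5b +329.67ms=1b
5) 1978.022ms=6b +164.835ms=1/2b
6) 2142.857ms=13/2b +164.835ms=1/2b
7) 2307.692ms=7b +164.835ms=1/2b
8) 2472.527ms=15/2b +494.505ms=3/2b
Σ=9b of 9 (182bpm 3/8) — PASS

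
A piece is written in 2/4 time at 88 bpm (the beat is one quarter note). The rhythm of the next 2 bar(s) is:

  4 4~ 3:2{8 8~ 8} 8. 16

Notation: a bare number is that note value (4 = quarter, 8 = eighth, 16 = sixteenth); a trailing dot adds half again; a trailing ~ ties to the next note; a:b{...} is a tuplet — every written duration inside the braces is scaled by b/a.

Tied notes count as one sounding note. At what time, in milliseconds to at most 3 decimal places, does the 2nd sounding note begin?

1. 0.0ms @ 0 + 681.818ms (1)
2. 681.818ms @ 1 + 909.091ms (4/3)
3. 1590.909ms @ 7/3 + 454.545ms (2/3)
4. 2045.455ms @ 3 + 511.364ms (3/4)
5. 2556.818ms @ 15/4 + 170.455ms (1/4)

note 2 onset = 1b = 681.818ms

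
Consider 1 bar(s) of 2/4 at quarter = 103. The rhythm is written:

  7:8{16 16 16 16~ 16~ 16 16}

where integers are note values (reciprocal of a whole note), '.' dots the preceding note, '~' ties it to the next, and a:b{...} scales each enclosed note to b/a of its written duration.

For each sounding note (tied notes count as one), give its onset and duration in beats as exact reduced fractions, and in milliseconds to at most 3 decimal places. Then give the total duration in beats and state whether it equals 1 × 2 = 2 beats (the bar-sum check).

1) 0.0ms=0b +166.436ms=2/7b
2) 166.436ms=2/7b +166.436ms=2/7b
3) 332.871ms=4/7b +166.436ms=2/7b
4) 499.307ms=6/7b +499.307ms=6/7b
5) 998.613ms=12/7b +166.436ms=2/7b
Σ=2b of 2 (103bpm 2/4) — PASS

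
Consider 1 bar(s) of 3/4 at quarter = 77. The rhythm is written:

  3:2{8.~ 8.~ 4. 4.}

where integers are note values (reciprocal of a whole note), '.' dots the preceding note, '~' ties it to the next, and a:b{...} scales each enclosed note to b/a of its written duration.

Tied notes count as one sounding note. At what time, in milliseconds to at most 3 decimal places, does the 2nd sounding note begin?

1. 0.0ms @ 0 + 1558.442ms (2)
2. 1558.442ms @ 2 + 779.221ms (1)

note 2 onset = 2b = 1558.442ms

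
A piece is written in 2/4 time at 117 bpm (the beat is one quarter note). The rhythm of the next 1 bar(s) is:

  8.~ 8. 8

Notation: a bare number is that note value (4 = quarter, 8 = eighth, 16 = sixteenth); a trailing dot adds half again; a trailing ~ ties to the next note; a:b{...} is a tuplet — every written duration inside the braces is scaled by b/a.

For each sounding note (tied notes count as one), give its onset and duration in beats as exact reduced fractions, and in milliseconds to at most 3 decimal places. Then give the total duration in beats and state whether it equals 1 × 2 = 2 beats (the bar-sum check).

1) 0.0ms=0b +769.231ms=3/2b
2) 769.231ms=3/2b +256.41ms=1/2b
Σ=2b of 2 (117bpm 2/4) — PASS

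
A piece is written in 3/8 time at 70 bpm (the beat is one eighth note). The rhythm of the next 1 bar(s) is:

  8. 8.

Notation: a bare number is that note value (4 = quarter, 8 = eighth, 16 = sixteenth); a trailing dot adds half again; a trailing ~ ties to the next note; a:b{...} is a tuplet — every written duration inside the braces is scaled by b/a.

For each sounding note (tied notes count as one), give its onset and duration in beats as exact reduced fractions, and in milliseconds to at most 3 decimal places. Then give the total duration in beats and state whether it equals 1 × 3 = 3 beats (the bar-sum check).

1) 0.0ms=0b +1285.714ms=3/2b
2) 1285.714ms=3/2b +1285.714ms=3/2b
Σ=3b of 3 (70bpm 3/8) — PASS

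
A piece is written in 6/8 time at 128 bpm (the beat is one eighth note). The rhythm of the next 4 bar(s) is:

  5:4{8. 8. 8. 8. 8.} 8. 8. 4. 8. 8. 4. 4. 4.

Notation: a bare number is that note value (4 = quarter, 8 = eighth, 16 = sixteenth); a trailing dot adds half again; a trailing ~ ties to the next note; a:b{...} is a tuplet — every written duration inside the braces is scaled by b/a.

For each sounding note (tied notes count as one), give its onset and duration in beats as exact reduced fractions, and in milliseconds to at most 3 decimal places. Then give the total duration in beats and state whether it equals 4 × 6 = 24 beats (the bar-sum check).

1) 0.0ms=0b +562.5ms=6/5b
2) 562.5ms=6/5b +562.5ms=6/5b
3) 1125.0ms=12/5b +562.5ms=6/5b
4) 1687.5ms=18/5b +562.5ms=6/5b
5) 2250.0ms=24/5b +562.5ms=6/5b
6) 2812.5ms=6b +703.125ms=3/2b
7) 3515.625ms=15/2b +703.125ms=3/2b
8) 4218.75ms=9b +1406.25ms=3b
9) 5625.0ms=12b +703.125ms=3/2b
10) 6328.125ms=27/2b +703.125ms=3/2b
11) 7031.25ms=15b +1406.25ms=3b
12) 8437.5ms=18b +1406.25ms=3b
13) 9843.75ms=21b +1406.25ms=3b
Σ=24b of 24 (128bpm 6/8) — PASS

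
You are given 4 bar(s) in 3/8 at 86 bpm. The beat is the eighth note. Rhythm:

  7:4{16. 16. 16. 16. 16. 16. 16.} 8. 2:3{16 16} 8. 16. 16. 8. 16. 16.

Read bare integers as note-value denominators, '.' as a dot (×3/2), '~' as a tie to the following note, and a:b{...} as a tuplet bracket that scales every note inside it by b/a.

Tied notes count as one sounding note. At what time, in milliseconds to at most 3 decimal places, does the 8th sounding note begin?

1. 0.0ms @ 0 + 299.003ms (3/7)
2. 299.003ms @ 3/7 + 299.003ms (3/7)
3. 598.007ms @ 6/7 + 299.003ms (3/7)
4. 897.01ms @ 9/7 + 299.003ms (3/7)
5. 1196.013ms @ 12/7 + 299.003ms (3/7)
6. 1495.017ms @ 15/7 + 299.003ms (3/7)
7. 1794.02ms @ 18/7 + 299.003ms (3/7)
8. 2093.023ms @ 3 + 1046.512ms (3/2)
9. 3139.535ms @ 9/2 + 523.256ms (3/4)
10. 3662.791ms @ 21/4 + 523.256ms (3/4)
11. 4186.047ms @ 6 + 1046.512ms (3/2)
12. 5232.558ms @ 15/2 + 523.256ms (3/4)
13. 5755.814ms @ 33/4 + 523.256ms (3/4)
14. 6279.07ms @ 9 + 1046.512ms (3/2)
15. 7325.581ms @ 21/2 + 523.256ms (3/4)
16. 7848.837ms @ 45/4 + 523.256ms (3/4)

note 8 onset = 3b = 2093.023ms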